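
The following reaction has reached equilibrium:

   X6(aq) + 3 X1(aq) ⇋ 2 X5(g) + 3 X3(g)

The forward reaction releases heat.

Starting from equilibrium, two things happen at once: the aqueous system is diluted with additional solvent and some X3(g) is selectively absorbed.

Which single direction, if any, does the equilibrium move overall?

cannot be determined

Dilution lowers every aqueous concentration by the same factor. Δn_aq = 0 − 4 = -4, so the system shifts toward the side with more dissolved moles — to the left.
Removing X3 (g), a product, drives the reaction to the right.
The individual effects push in opposite directions; without quantitative information the net direction cannot be determined.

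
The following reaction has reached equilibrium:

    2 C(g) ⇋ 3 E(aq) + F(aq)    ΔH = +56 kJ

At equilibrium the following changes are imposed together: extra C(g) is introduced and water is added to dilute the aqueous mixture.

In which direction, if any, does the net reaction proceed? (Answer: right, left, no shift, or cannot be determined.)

right

Adding C (g), a reactant, drives the reaction to the right.
Dilution lowers every aqueous concentration by the same factor. Δn_aq = 4 − 0 = +4, so the system shifts toward the side with more dissolved moles — to the right.
All effects act in the same direction — net shift to the right.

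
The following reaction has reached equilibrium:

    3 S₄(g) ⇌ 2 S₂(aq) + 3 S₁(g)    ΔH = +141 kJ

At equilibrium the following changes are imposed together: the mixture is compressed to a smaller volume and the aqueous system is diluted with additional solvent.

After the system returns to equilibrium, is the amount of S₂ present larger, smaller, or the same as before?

Gas moles: reactants 3, products 3. Δn_gas = 0, so a volume change leaves Q equal to K — no shift from this change.
Dilution lowers every aqueous concentration by the same factor. Δn_aq = 2 − 0 = +2, so the system shifts toward the side with more dissolved moles — to the right.
The net shift is to the right. S₂ is a product, so its amount increases.

increases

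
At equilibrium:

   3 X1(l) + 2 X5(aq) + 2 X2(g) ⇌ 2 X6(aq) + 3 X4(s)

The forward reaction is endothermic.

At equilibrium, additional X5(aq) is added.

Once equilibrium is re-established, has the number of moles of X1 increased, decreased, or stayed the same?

decreases

Adding X5 (aq), a reactant, drives the reaction to the right.
The net shift is to the right. X1 is a reactant, so its amount decreases.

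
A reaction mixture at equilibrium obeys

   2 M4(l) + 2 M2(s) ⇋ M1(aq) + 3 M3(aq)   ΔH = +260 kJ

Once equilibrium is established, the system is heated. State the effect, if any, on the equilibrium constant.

increases

K depends on temperature via the van 't Hoff relation. The forward reaction is endothermic, so raising T increases K.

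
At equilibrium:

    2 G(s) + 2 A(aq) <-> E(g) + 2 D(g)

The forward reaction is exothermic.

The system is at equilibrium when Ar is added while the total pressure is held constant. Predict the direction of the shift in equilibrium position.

right

Adding inert gas at constant total pressure expands the volume and lowers every reacting partial pressure. With Δn_gas = 3 − 0 = +3, Q moves away from K toward the side with fewer gas moles, so the system shifts toward the side with more gas moles — to the right.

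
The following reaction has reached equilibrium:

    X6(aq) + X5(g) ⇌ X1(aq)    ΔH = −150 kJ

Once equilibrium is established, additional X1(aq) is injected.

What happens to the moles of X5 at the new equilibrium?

increases

Adding X1 (aq), a product, drives the reaction to the left.
The net shift is to the left. X5 is a reactant, so its amount increases.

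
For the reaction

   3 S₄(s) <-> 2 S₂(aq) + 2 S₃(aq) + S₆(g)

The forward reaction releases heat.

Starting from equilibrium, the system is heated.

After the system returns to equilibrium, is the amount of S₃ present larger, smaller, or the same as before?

decreases

The forward reaction is exothermic. Raising T favours the endothermic direction — shift to the left.
The net shift is to the left. S₃ is a product, so its amount decreases.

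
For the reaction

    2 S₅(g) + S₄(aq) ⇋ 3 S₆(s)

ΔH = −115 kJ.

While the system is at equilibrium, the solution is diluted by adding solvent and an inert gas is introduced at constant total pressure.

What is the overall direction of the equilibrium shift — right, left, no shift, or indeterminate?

left

Dilution lowers every aqueous concentration by the same factor. Δn_aq = 0 − 1 = -1, so the system shifts toward the side with more dissolved moles — to the left.
Adding inert gas at constant total pressure expands the volume and lowers every reacting partial pressure. With Δn_gas = 0 − 2 = -2, Q moves away from K toward the side with fewer gas moles, so the system shifts toward the side with more gas moles — to the left.
All effects act in the same direction — net shift to the left.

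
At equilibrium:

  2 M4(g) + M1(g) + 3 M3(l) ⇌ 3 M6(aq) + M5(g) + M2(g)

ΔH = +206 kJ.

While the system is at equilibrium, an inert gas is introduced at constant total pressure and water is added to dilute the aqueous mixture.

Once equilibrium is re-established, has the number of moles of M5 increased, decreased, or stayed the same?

Adding inert gas at constant total pressure expands the volume and lowers every reacting partial pressure. With Δn_gas = 2 − 3 = -1, Q moves away from K toward the side with fewer gas moles, so the system shifts toward the side with more gas moles — to the left.
Dilution lowers every aqueous concentration by the same factor. Δn_aq = 3 − 0 = +3, so the system shifts toward the side with more dissolved moles — to the right.
The two effects oppose each other, so the net shift — and hence the change in M5 — cannot be determined from the given information.

cannot be determined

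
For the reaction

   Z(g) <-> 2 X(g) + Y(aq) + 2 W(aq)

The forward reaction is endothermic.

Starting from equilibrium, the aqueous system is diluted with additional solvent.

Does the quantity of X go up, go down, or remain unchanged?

Dilution lowers every aqueous concentration by the same factor. Δn_aq = 3 − 0 = +3, so the system shifts toward the side with more dissolved moles — to the right.
The net shift is to the right. X is a product, so its amount increases.

increases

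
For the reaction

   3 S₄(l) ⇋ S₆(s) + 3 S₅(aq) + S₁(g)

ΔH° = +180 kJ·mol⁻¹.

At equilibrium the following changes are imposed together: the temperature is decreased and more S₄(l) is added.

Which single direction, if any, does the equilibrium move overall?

The forward reaction is endothermic. Lowering T favours the exothermic direction — shift to the left.
S₄ is a pure liquid; its activity is 1 regardless of amount, so Q is unaffected — no shift from this change.
Only the nonzero effect(s) matter; the net shift is to the left.

left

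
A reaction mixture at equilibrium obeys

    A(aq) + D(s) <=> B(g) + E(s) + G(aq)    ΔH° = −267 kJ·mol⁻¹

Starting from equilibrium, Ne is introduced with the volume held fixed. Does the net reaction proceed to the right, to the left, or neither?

no shift

At constant volume, adding an inert gas leaves every reacting species' partial pressure unchanged, so Q is unchanged — no shift from this change.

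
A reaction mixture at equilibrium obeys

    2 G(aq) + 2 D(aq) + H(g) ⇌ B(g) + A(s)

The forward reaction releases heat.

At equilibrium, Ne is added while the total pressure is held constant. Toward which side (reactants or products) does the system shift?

no shift

Adding inert gas at constant total pressure expands the volume, scaling every reacting partial pressure by the same factor. Δn_gas = 1 − 1 = 0, so Q is unchanged — no shift.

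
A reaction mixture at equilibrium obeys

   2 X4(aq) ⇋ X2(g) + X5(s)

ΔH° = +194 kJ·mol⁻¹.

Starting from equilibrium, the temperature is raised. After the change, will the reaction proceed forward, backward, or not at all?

right

The forward reaction is endothermic. Raising T favours the endothermic direction — shift to the right.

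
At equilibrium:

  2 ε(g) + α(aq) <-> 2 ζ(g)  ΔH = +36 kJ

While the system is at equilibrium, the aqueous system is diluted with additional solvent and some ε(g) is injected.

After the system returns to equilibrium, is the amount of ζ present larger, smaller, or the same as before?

cannot be determined

Dilution lowers every aqueous concentration by the same factor. Δn_aq = 0 − 1 = -1, so the system shifts toward the side with more dissolved moles — to the left.
Adding ε (g), a reactant, drives the reaction to the right.
The two effects oppose each other, so the net shift — and hence the change in ζ — cannot be determined from the given information.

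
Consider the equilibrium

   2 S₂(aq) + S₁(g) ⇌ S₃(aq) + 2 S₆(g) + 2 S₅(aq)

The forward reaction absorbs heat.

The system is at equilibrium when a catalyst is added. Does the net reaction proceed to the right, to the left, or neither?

no shift

A catalyst speeds both forward and reverse rates equally; it changes neither Q nor K — no shift from this change.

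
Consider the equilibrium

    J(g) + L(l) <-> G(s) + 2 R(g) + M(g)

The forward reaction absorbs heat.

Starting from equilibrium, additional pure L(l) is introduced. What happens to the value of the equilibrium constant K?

The equilibrium constant depends only on temperature. This perturbation changes neither the position of equilibrium nor K.

unchanged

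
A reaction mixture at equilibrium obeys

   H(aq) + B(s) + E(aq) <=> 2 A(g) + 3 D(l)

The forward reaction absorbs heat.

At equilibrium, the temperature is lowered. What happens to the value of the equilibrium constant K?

K depends on temperature via the van 't Hoff relation. The forward reaction is endothermic, so lowering T decreases K.

decreases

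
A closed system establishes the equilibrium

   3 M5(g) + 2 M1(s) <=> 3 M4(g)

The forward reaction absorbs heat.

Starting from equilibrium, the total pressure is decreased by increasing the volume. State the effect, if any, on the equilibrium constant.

unchanged

The equilibrium constant depends only on temperature. This perturbation changes neither the position of equilibrium nor K.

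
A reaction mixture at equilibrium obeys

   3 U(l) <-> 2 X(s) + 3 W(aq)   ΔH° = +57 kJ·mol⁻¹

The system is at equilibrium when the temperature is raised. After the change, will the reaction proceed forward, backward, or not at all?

The forward reaction is endothermic. Raising T favours the endothermic direction — shift to the right.

right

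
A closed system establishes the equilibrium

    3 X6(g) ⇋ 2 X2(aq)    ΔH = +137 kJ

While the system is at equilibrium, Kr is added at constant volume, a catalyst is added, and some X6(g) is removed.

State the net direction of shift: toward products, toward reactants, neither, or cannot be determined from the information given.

left

At constant volume, adding an inert gas leaves every reacting species' partial pressure unchanged, so Q is unchanged — no shift from this change.
A catalyst speeds both forward and reverse rates equally; it changes neither Q nor K — no shift from this change.
Removing X6 (g), a reactant, drives the reaction to the left.
Only the nonzero effect(s) matter; the net shift is to the left.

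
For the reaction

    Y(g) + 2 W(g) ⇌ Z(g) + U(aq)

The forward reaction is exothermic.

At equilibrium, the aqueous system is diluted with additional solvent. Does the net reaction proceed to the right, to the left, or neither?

right

Dilution lowers every aqueous concentration by the same factor. Δn_aq = 1 − 0 = +1, so the system shifts toward the side with more dissolved moles — to the right.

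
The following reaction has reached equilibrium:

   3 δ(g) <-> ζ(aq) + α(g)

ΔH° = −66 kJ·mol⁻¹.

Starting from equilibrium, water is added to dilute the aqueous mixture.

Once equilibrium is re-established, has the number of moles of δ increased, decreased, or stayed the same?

Dilution lowers every aqueous concentration by the same factor. Δn_aq = 1 − 0 = +1, so the system shifts toward the side with more dissolved moles — to the right.
The net shift is to the right. δ is a reactant, so its amount decreases.

decreases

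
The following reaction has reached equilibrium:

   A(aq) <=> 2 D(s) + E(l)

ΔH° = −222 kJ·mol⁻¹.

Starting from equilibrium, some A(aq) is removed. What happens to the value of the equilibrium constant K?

The equilibrium constant depends only on temperature. This perturbation may move the position of equilibrium, but since T is unchanged, K itself is unchanged.

unchanged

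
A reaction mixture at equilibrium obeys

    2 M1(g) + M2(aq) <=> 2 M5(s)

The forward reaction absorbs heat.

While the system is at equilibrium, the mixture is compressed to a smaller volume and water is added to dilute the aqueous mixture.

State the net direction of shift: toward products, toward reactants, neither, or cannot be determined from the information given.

Gas moles: reactants 2, products 0 (Δn_gas = -2). Compression shifts the system toward the side with fewer moles of gas — to the right.
Dilution lowers every aqueous concentration by the same factor. Δn_aq = 0 − 1 = -1, so the system shifts toward the side with more dissolved moles — to the left.
The individual effects push in opposite directions; without quantitative information the net direction cannot be determined.

cannot be determined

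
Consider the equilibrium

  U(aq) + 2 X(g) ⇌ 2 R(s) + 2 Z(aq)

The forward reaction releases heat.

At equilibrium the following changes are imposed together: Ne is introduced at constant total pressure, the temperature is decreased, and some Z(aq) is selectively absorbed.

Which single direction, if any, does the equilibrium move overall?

Adding inert gas at constant total pressure expands the volume and lowers every reacting partial pressure. With Δn_gas = 0 − 2 = -2, Q moves away from K toward the side with fewer gas moles, so the system shifts toward the side with more gas moles — to the left.
The forward reaction is exothermic. Lowering T favours the exothermic direction — shift to the right.
Removing Z (aq), a product, drives the reaction to the right.
The individual effects push in opposite directions; without quantitative information the net direction cannot be determined.

cannot be determined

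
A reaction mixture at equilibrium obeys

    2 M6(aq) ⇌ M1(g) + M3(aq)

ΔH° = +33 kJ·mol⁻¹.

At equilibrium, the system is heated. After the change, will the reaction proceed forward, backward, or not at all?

The forward reaction is endothermic. Raising T favours the endothermic direction — shift to the right.

right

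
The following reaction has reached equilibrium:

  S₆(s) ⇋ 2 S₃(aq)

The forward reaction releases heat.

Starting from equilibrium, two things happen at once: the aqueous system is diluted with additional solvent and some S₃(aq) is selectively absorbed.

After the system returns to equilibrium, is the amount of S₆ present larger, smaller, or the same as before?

decreases

Dilution lowers every aqueous concentration by the same factor. Δn_aq = 2 − 0 = +2, so the system shifts toward the side with more dissolved moles — to the right.
Removing S₃ (aq), a product, drives the reaction to the right.
The net shift is to the right. S₆ is a reactant, so its amount decreases.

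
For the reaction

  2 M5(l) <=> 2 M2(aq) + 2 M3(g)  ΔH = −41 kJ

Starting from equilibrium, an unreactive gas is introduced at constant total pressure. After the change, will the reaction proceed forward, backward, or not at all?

Adding inert gas at constant total pressure expands the volume and lowers every reacting partial pressure. With Δn_gas = 2 − 0 = +2, Q moves away from K toward the side with fewer gas moles, so the system shifts toward the side with more gas moles — to the right.

right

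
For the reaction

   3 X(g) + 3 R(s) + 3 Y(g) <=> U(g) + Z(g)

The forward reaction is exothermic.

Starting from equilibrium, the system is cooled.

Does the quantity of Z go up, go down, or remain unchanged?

The forward reaction is exothermic. Lowering T favours the exothermic direction — shift to the right.
The net shift is to the right. Z is a product, so its amount increases.

increases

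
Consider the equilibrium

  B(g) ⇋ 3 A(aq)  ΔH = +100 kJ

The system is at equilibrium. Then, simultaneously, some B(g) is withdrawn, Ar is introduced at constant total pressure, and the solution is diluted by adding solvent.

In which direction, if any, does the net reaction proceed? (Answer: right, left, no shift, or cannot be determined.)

Removing B (g), a reactant, drives the reaction to the left.
Adding inert gas at constant total pressure expands the volume and lowers every reacting partial pressure. With Δn_gas = 0 − 1 = -1, Q moves away from K toward the side with fewer gas moles, so the system shifts toward the side with more gas moles — to the left.
Dilution lowers every aqueous concentration by the same factor. Δn_aq = 3 − 0 = +3, so the system shifts toward the side with more dissolved moles — to the right.
The individual effects push in opposite directions; without quantitative information the net direction cannot be determined.

cannot be determined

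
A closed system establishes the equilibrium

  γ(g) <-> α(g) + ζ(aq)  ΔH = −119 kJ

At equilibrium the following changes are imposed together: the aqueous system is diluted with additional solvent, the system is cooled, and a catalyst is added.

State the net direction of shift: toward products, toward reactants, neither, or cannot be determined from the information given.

Dilution lowers every aqueous concentration by the same factor. Δn_aq = 1 − 0 = +1, so the system shifts toward the side with more dissolved moles — to the right.
The forward reaction is exothermic. Lowering T favours the exothermic direction — shift to the right.
A catalyst speeds both forward and reverse rates equally; it changes neither Q nor K — no shift from this change.
Only the nonzero effect(s) matter; the net shift is to the right.

right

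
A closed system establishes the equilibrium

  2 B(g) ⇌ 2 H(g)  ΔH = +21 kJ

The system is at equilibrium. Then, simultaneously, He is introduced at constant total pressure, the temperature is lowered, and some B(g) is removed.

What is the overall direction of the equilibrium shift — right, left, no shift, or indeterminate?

Adding inert gas at constant total pressure expands the volume, scaling every reacting partial pressure by the same factor. Δn_gas = 2 − 2 = 0, so Q is unchanged — no shift.
The forward reaction is endothermic. Lowering T favours the exothermic direction — shift to the left.
Removing B (g), a reactant, drives the reaction to the left.
Only the nonzero effect(s) matter; the net shift is to the left.

left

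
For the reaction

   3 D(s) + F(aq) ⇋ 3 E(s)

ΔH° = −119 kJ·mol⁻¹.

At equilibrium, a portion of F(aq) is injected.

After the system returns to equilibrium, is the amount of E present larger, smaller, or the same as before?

Adding F (aq), a reactant, drives the reaction to the right.
The net shift is to the right. E is a product, so its amount increases.

increases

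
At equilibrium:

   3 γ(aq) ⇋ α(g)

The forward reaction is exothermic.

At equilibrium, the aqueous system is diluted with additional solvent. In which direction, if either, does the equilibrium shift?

Dilution lowers every aqueous concentration by the same factor. Δn_aq = 0 − 3 = -3, so the system shifts toward the side with more dissolved moles — to the left.

left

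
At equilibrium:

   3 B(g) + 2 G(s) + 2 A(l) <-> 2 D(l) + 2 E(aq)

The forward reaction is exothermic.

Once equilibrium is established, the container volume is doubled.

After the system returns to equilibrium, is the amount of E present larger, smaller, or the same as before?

decreases

Gas moles: reactants 3, products 0 (Δn_gas = -3). Expansion shifts the system toward the side with more moles of gas — to the left.
The net shift is to the left. E is a product, so its amount decreases.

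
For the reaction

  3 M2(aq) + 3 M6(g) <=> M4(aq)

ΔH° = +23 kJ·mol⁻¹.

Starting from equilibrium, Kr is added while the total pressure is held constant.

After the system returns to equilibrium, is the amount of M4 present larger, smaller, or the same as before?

decreases

Adding inert gas at constant total pressure expands the volume and lowers every reacting partial pressure. With Δn_gas = 0 − 3 = -3, Q moves away from K toward the side with fewer gas moles, so the system shifts toward the side with more gas moles — to the left.
The net shift is to the left. M4 is a product, so its amount decreases.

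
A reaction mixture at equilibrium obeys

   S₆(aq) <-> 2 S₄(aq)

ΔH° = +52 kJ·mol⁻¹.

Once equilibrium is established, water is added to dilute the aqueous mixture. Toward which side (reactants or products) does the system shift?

Dilution lowers every aqueous concentration by the same factor. Δn_aq = 2 − 1 = +1, so the system shifts toward the side with more dissolved moles — to the right.

right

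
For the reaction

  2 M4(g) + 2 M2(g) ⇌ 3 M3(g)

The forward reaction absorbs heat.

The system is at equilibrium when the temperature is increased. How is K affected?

increases

K depends on temperature via the van 't Hoff relation. The forward reaction is endothermic, so raising T increases K.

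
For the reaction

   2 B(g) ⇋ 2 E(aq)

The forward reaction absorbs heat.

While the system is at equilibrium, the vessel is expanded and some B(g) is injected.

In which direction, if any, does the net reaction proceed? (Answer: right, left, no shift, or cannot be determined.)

cannot be determined

Gas moles: reactants 2, products 0 (Δn_gas = -2). Expansion shifts the system toward the side with more moles of gas — to the left.
Adding B (g), a reactant, drives the reaction to the right.
The individual effects push in opposite directions; without quantitative information the net direction cannot be determined.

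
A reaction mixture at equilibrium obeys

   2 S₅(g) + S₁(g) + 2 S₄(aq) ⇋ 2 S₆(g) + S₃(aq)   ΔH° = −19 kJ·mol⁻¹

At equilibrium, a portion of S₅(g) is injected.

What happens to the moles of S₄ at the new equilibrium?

decreases

Adding S₅ (g), a reactant, drives the reaction to the right.
The net shift is to the right. S₄ is a reactant, so its amount decreases.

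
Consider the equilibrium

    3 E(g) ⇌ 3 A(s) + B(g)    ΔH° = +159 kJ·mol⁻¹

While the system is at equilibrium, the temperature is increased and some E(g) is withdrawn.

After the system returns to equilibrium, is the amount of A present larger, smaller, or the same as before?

cannot be determined

The forward reaction is endothermic. Raising T favours the endothermic direction — shift to the right.
Removing E (g), a reactant, drives the reaction to the left.
The two effects oppose each other, so the net shift — and hence the change in A — cannot be determined from the given information.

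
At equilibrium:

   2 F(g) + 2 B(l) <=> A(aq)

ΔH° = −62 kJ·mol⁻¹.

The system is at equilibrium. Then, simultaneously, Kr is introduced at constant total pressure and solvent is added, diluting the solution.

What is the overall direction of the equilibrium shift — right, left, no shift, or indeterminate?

Adding inert gas at constant total pressure expands the volume and lowers every reacting partial pressure. With Δn_gas = 0 − 2 = -2, Q moves away from K toward the side with fewer gas moles, so the system shifts toward the side with more gas moles — to the left.
Dilution lowers every aqueous concentration by the same factor. Δn_aq = 1 − 0 = +1, so the system shifts toward the side with more dissolved moles — to the right.
The individual effects push in opposite directions; without quantitative information the net direction cannot be determined.

cannot be determined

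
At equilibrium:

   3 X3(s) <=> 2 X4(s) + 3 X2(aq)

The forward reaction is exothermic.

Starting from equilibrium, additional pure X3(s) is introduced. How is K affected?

unchanged

The equilibrium constant depends only on temperature. This perturbation changes neither the position of equilibrium nor K.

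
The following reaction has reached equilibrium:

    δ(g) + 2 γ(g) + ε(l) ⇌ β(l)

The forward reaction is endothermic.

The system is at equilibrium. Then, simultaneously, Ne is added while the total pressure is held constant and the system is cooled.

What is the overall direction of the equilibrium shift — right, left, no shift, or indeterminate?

Adding inert gas at constant total pressure expands the volume and lowers every reacting partial pressure. With Δn_gas = 0 − 3 = -3, Q moves away from K toward the side with fewer gas moles, so the system shifts toward the side with more gas moles — to the left.
The forward reaction is endothermic. Lowering T favours the exothermic direction — shift to the left.
All effects act in the same direction — net shift to the left.

left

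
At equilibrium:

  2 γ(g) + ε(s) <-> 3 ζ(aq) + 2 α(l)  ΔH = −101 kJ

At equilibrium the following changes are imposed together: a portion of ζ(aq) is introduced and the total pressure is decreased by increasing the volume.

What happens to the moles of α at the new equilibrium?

decreases

Adding ζ (aq), a product, drives the reaction to the left.
Gas moles: reactants 2, products 0 (Δn_gas = -2). Expansion shifts the system toward the side with more moles of gas — to the left.
The net shift is to the left. α is a product, so its amount decreases.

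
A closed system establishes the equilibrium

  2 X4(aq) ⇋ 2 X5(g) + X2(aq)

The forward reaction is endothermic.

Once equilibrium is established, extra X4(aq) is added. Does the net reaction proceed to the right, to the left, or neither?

Adding X4 (aq), a reactant, drives the reaction to the right.

right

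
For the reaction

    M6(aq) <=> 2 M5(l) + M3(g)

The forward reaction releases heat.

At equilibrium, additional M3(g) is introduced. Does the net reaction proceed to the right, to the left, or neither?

Adding M3 (g), a product, drives the reaction to the left.

left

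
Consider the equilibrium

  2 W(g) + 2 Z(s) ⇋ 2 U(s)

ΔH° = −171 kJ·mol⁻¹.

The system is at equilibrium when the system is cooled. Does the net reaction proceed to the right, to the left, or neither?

The forward reaction is exothermic. Lowering T favours the exothermic direction — shift to the right.

right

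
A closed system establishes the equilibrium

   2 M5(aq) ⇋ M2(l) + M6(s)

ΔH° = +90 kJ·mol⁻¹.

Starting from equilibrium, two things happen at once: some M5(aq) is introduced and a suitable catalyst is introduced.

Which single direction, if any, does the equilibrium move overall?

right

Adding M5 (aq), a reactant, drives the reaction to the right.
A catalyst speeds both forward and reverse rates equally; it changes neither Q nor K — no shift from this change.
Only the nonzero effect(s) matter; the net shift is to the right.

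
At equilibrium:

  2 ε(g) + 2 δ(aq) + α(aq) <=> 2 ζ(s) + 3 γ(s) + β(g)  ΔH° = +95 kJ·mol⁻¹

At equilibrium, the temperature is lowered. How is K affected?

K depends on temperature via the van 't Hoff relation. The forward reaction is endothermic, so lowering T decreases K.

decreases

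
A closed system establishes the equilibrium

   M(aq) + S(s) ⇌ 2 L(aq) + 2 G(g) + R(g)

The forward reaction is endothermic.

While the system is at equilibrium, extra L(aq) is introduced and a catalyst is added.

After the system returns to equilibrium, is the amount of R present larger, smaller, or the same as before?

Adding L (aq), a product, drives the reaction to the left.
A catalyst speeds both forward and reverse rates equally; it changes neither Q nor K — no shift from this change.
The net shift is to the left. R is a product, so its amount decreases.

decreases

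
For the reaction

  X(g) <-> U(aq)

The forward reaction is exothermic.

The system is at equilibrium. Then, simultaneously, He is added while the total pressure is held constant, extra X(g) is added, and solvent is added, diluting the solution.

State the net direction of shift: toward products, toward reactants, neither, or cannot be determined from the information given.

cannot be determined

Adding inert gas at constant total pressure expands the volume and lowers every reacting partial pressure. With Δn_gas = 0 − 1 = -1, Q moves away from K toward the side with fewer gas moles, so the system shifts toward the side with more gas moles — to the left.
Adding X (g), a reactant, drives the reaction to the right.
Dilution lowers every aqueous concentration by the same factor. Δn_aq = 1 − 0 = +1, so the system shifts toward the side with more dissolved moles — to the right.
The individual effects push in opposite directions; without quantitative information the net direction cannot be determined.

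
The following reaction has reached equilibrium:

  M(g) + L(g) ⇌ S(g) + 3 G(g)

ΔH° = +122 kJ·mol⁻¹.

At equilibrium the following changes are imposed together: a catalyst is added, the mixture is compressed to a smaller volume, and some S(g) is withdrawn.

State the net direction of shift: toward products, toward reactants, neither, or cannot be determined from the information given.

cannot be determined

A catalyst speeds both forward and reverse rates equally; it changes neither Q nor K — no shift from this change.
Gas moles: reactants 2, products 4 (Δn_gas = +2). Compression shifts the system toward the side with fewer moles of gas — to the left.
Removing S (g), a product, drives the reaction to the right.
The individual effects push in opposite directions; without quantitative information the net direction cannot be determined.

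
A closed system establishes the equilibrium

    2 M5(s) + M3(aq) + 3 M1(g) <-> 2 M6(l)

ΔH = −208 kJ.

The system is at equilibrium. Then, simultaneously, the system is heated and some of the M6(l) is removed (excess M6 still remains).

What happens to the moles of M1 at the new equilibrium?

The forward reaction is exothermic. Raising T favours the endothermic direction — shift to the left.
M6 is a pure liquid; its activity is 1 regardless of amount, so Q is unaffected — no shift from this change.
The net shift is to the left. M1 is a reactant, so its amount increases.

increases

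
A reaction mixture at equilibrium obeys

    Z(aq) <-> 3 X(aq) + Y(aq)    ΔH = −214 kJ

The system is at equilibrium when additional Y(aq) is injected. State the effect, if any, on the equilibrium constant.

unchanged

The equilibrium constant depends only on temperature. This perturbation may move the position of equilibrium, but since T is unchanged, K itself is unchanged.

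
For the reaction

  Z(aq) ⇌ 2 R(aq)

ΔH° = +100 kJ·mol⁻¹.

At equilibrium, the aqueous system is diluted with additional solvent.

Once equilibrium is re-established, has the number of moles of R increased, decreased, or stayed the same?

increases

Dilution lowers every aqueous concentration by the same factor. Δn_aq = 2 − 1 = +1, so the system shifts toward the side with more dissolved moles — to the right.
The net shift is to the right. R is a product, so its amount increases.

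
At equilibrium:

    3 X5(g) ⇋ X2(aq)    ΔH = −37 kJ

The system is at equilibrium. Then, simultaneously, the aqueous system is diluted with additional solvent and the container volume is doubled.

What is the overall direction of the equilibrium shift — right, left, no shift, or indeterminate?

cannot be determined

Dilution lowers every aqueous concentration by the same factor. Δn_aq = 1 − 0 = +1, so the system shifts toward the side with more dissolved moles — to the right.
Gas moles: reactants 3, products 0 (Δn_gas = -3). Expansion shifts the system toward the side with more moles of gas — to the left.
The individual effects push in opposite directions; without quantitative information the net direction cannot be determined.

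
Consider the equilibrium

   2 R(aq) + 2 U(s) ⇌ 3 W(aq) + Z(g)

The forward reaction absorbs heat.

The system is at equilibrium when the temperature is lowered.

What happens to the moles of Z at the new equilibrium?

decreases

The forward reaction is endothermic. Lowering T favours the exothermic direction — shift to the left.
The net shift is to the left. Z is a product, so its amount decreases.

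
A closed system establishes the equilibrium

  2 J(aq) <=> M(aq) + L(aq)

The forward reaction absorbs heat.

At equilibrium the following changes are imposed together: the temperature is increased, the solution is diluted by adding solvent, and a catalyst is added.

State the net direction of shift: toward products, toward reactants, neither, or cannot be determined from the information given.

right

The forward reaction is endothermic. Raising T favours the endothermic direction — shift to the right.
Dilution scales every aqueous concentration by the same factor. Δn_aq = 2 − 2 = 0, so Q is unchanged — no shift.
A catalyst speeds both forward and reverse rates equally; it changes neither Q nor K — no shift from this change.
Only the nonzero effect(s) matter; the net shift is to the right.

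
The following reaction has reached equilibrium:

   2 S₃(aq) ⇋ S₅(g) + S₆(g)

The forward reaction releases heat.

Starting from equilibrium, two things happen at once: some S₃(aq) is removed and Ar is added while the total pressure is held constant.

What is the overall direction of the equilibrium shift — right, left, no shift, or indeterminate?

Removing S₃ (aq), a reactant, drives the reaction to the left.
Adding inert gas at constant total pressure expands the volume and lowers every reacting partial pressure. With Δn_gas = 2 − 0 = +2, Q moves away from K toward the side with fewer gas moles, so the system shifts toward the side with more gas moles — to the right.
The individual effects push in opposite directions; without quantitative information the net direction cannot be determined.

cannot be determined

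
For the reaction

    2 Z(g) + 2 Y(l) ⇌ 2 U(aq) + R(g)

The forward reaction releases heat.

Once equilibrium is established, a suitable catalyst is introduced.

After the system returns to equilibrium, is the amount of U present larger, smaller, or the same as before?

unchanged

A catalyst speeds both forward and reverse rates equally; it changes neither Q nor K — no shift from this change.
No net shift occurs, so the amount of U is unchanged.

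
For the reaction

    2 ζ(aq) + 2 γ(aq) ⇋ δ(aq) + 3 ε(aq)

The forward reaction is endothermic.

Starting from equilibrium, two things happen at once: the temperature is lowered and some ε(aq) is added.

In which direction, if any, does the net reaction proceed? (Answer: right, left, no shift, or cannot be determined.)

left

The forward reaction is endothermic. Lowering T favours the exothermic direction — shift to the left.
Adding ε (aq), a product, drives the reaction to the left.
All effects act in the same direction — net shift to the left.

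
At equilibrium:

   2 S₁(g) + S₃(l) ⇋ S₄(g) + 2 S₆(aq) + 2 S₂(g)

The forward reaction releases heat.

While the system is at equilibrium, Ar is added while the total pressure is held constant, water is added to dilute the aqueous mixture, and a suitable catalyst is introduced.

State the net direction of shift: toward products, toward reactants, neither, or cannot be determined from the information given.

right

Adding inert gas at constant total pressure expands the volume and lowers every reacting partial pressure. With Δn_gas = 3 − 2 = +1, Q moves away from K toward the side with fewer gas moles, so the system shifts toward the side with more gas moles — to the right.
Dilution lowers every aqueous concentration by the same factor. Δn_aq = 2 − 0 = +2, so the system shifts toward the side with more dissolved moles — to the right.
A catalyst speeds both forward and reverse rates equally; it changes neither Q nor K — no shift from this change.
Only the nonzero effect(s) matter; the net shift is to the right.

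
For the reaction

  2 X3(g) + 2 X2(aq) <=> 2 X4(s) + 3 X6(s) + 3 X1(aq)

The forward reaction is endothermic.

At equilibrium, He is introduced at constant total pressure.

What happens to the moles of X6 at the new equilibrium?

decreases

Adding inert gas at constant total pressure expands the volume and lowers every reacting partial pressure. With Δn_gas = 0 − 2 = -2, Q moves away from K toward the side with fewer gas moles, so the system shifts toward the side with more gas moles — to the left.
The net shift is to the left. X6 is a product, so its amount decreases.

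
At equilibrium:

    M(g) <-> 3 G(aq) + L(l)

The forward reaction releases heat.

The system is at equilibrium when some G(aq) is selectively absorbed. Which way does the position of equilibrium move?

right

Removing G (aq), a product, drives the reaction to the right.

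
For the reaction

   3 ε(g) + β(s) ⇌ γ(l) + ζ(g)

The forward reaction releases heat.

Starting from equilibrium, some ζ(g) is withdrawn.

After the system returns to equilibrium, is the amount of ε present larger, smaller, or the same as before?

decreases

Removing ζ (g), a product, drives the reaction to the right.
The net shift is to the right. ε is a reactant, so its amount decreases.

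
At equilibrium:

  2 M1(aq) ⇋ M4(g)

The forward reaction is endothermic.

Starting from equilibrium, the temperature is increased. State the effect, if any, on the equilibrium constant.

increases

K depends on temperature via the van 't Hoff relation. The forward reaction is endothermic, so raising T increases K.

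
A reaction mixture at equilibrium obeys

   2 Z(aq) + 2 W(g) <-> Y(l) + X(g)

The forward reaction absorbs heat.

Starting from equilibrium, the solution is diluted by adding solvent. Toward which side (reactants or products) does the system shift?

left

Dilution lowers every aqueous concentration by the same factor. Δn_aq = 0 − 2 = -2, so the system shifts toward the side with more dissolved moles — to the left.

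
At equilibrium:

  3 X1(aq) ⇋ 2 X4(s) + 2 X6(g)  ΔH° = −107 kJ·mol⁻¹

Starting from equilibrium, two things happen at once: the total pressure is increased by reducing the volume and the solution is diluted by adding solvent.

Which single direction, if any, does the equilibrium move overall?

Gas moles: reactants 0, products 2 (Δn_gas = +2). Compression shifts the system toward the side with fewer moles of gas — to the left.
Dilution lowers every aqueous concentration by the same factor. Δn_aq = 0 − 3 = -3, so the system shifts toward the side with more dissolved moles — to the left.
All effects act in the same direction — net shift to the left.

left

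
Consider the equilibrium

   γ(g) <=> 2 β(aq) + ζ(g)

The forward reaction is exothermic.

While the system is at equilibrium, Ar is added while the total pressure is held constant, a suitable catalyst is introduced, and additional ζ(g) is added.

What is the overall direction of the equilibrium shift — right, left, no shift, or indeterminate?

Adding inert gas at constant total pressure expands the volume, scaling every reacting partial pressure by the same factor. Δn_gas = 1 − 1 = 0, so Q is unchanged — no shift.
A catalyst speeds both forward and reverse rates equally; it changes neither Q nor K — no shift from this change.
Adding ζ (g), a product, drives the reaction to the left.
Only the nonzero effect(s) matter; the net shift is to the left.

left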